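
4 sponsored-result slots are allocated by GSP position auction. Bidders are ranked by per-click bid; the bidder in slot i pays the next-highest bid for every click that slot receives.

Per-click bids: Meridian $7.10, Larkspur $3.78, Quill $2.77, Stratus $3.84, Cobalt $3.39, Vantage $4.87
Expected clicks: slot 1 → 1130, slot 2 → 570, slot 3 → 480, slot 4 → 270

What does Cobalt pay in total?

Sorting advertisers: $7.10 (Meridian) > $4.87 (Vantage) > $3.84 (Stratus) > $3.78 (Larkspur) > $3.39 (Cobalt) > …
Cobalt ranks below slot 4 → no slot, pays nothing.

Cobalt pays $0.00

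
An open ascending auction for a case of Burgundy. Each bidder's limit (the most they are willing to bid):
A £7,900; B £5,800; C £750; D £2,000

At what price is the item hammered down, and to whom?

A wins at £5,800

Rule: the price rises until one bidder remains; the winner pays the price at which the last rival dropped out.
Sorting limits: 7,900 (A) > 5,800 (B) > 2,000 (D) > 750 (C)
B is the last rival to drop out, at £5,800; A remains and wins at that price.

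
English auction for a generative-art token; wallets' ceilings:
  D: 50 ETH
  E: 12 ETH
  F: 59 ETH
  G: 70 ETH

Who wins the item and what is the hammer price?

Limits in order: 70 (G) > 59 (F) > 50 (D) > 12 (E)
Bidding ends when F exits at 59 ETH; G takes it.

G wins at 59 ETH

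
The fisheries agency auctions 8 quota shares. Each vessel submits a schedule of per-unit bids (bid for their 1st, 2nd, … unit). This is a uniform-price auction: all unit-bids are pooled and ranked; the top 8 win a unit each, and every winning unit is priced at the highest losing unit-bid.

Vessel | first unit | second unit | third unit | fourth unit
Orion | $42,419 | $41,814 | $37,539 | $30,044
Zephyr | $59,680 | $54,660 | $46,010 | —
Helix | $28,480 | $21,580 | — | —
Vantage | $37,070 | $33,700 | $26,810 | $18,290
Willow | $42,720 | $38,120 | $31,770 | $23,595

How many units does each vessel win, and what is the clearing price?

Orion 3, Willow 2, Zephyr 3; clearing price $37,070

All unit-bids, highest first — top 8: 59,680 (Zephyr-1), 54,660 (Zephyr-2), 46,010 (Zephyr-3), 42,720 (Willow-1), 42,419 (Orion-1), 41,814 (Orion-2), 38,120 (Willow-2), 37,539 (Orion-3)
The (k+1)-th unit-bid is $37,070.
Allocation: Orion 3, Willow 2, Zephyr 3.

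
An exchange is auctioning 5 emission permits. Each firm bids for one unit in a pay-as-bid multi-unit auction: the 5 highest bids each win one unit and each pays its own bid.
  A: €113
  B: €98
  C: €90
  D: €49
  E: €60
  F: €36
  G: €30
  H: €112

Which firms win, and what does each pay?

A €113, H €112, B €98, C €90, E €60

Sorting: 113 (A), 112 (H), 98 (B), 90 (C), 60 (E), 49 (D), 36 (F), …
Winners (5 units): A, H, B, C, E.
Each winner pays its own bid: A €113, H €112, B €98, C €90, E €60.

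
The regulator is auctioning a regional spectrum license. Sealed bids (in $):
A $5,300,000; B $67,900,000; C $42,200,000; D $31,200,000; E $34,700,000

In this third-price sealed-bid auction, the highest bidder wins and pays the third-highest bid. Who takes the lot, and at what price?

Rule: the highest bidder wins and pays the third-highest bid.
Sorting bids: 67,900,000 (B) > 42,200,000 (C) > 34,700,000 (E) > 31,200,000 (D) > 5,300,000 (A)
B is highest; pays the third-highest bid, $34,700,000.

B pays $34,700,000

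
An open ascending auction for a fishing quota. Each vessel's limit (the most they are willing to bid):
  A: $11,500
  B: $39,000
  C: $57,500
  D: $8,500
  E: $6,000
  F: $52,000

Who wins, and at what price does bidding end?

Limits ranked: 57,500 (C) > 52,000 (F) > 39,000 (B) > 11,500 (A) > 8,500 (D) > 6,000 (E)
F is the last rival to drop out, at $52,000; C remains and wins at that price.

C wins at $52,000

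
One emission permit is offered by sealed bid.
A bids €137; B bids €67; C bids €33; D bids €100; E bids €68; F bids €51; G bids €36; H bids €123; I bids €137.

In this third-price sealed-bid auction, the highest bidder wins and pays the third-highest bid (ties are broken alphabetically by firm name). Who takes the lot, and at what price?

Third-price sealed-bid auction: the highest bidder wins and pays the third-highest bid.
Bids ranked: 137 (A) > 137 (I) > 123 (H) > 100 (D) > 68 (E) > 67 (B) > …
Tie at €137 → A wins by tie-break.
A is highest; pays the third-highest bid, €123.

A pays €123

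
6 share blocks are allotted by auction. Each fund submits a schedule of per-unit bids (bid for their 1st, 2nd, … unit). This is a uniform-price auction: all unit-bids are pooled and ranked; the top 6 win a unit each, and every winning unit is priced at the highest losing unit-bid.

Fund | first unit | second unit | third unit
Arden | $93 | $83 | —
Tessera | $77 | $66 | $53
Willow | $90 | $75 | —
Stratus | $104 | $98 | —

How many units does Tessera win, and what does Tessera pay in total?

Pooled unit-bids ranked (top 6): 104 (Stratus-1), 98 (Stratus-2), 93 (Arden-1), 90 (Willow-1), 83 (Arden-2), 77 (Tessera-1)
Highest rejected unit-bid = $75.
Tessera wins 1 unit(s) at $75 each.

Tessera: 1 unit, pays $75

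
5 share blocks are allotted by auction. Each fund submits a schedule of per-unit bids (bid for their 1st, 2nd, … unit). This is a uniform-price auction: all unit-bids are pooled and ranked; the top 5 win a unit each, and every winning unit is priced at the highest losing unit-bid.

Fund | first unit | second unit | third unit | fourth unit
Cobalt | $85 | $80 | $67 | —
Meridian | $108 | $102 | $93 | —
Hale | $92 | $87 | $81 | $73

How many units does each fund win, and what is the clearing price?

Pooled unit-bids ranked (top 5): 108 (Meridian-1), 102 (Meridian-2), 93 (Meridian-3), 92 (Hale-1), 87 (Hale-2)
The (k+1)-th unit-bid is $85.
Allocation: Hale 2, Meridian 3.

Hale 2, Meridian 3; clearing price $85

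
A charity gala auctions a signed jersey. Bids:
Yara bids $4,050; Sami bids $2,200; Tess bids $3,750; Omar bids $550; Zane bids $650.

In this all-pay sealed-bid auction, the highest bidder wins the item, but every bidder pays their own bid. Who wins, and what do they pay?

Yara pays $4,050

Bids ranked: 4,050 (Yara) > 3,750 (Tess) > 2,200 (Sami) > 650 (Zane) > 550 (Omar)
Yara is highest and takes the item; every bidder forfeits their bid.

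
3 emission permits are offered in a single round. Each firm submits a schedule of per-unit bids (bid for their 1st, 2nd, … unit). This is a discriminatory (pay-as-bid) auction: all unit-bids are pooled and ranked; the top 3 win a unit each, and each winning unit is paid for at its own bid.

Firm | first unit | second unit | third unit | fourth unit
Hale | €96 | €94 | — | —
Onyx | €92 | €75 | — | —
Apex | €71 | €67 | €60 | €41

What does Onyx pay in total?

Merging the schedules and taking the best 3: 96 (Hale-1), 94 (Hale-2), 92 (Onyx-1)
Next rejected bid: €75 (not a price — pay-as-bid).
Onyx's winning unit-bids: 92 = €92.

Onyx pays €92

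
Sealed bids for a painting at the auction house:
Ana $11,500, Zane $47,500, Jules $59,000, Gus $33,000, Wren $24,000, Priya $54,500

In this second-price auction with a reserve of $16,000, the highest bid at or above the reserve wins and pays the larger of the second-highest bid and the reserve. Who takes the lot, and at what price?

Jules pays $54,500

Second-price auction with a reserve of $16,000: the highest bid at or above the reserve wins and pays the larger of the second-highest bid and the reserve.
Sorting bids: 59,000 (Jules) > 54,500 (Priya) > 47,500 (Zane) > 33,000 (Gus) > 24,000 (Wren) > 11,500 (Ana)
Jules has the top bid at or above the reserve ($59,000).
max(second-highest $54,500, reserve $16,000) = $54,500; the reserve does not bind.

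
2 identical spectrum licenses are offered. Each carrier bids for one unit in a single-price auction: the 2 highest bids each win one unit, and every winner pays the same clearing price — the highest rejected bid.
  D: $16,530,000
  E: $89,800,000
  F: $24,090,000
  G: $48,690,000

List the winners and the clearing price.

E, G; each pays $24,090,000

Ordering the bids: 89,800,000 (E), 48,690,000 (G), 24,090,000 (F), 16,530,000 (D)
Winners (2 units): E, G.
Highest unsuccessful bid: $24,090,000 → clearing price.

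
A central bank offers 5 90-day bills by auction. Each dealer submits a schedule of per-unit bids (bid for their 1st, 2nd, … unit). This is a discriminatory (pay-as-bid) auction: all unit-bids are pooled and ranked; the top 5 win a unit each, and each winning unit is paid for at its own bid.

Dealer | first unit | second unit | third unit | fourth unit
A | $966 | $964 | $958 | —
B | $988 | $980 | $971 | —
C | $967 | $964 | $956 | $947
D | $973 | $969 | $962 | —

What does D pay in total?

Merging the schedules and taking the best 5: 988 (B-1), 980 (B-2), 973 (D-1), 971 (B-3), 969 (D-2)
Next rejected bid: $967 (not a price — pay-as-bid).
D's winning unit-bids: 973 + 969 = $1,942.

D pays $1,942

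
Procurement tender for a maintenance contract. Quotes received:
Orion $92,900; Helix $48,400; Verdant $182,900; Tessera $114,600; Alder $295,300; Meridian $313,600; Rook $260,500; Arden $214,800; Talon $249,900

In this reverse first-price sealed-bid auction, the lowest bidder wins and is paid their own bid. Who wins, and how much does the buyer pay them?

Helix is paid $48,400

Bids ranked: 48,400 (Helix) < 92,900 (Orion) < 114,600 (Tessera) < 182,900 (Verdant) < 214,800 (Arden) < 249,900 (Talon) < …
First-price: Helix is paid what they bid, $48,400.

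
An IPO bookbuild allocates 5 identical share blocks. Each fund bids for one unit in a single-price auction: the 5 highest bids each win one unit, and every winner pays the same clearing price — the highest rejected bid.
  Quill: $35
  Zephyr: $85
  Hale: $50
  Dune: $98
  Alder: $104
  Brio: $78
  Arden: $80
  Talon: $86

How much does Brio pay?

Ordering the bids: 104 (Alder), 98 (Dune), 86 (Talon), 85 (Zephyr), 80 (Arden), 78 (Brio), 50 (Hale), …
The 5 highest are Alder, Dune, Talon, Zephyr, Arden.
Highest unsuccessful bid: $78 → clearing price.
Brio does not win → pays $0.

Brio pays $0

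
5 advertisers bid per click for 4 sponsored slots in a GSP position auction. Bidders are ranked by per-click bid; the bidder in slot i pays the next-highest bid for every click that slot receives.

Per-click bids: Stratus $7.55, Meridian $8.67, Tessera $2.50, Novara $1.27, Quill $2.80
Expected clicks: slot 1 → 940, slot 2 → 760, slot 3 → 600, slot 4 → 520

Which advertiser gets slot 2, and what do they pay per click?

Sorting advertisers: $8.67 (Meridian) > $7.55 (Stratus) > $2.80 (Quill) > $2.50 (Tessera) > $1.27 (Novara)
Slot 2 goes to the second-ranked bidder, Stratus, who pays the next bid down: $2.80/click.

Stratus; $2.80 per click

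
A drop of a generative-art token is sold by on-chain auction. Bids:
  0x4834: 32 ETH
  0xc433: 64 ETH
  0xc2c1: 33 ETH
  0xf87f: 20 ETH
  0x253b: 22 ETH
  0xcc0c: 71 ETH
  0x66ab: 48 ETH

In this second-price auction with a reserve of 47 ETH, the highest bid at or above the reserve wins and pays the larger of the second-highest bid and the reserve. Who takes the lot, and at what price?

Bids in order: 71 (0xcc0c) > 64 (0xc433) > 48 (0x66ab) > 33 (0xc2c1) > 32 (0x4834) > 22 (0x253b) > …
0xcc0c has the top bid at or above the reserve (71 ETH).
max(second-highest 64 ETH, reserve 47 ETH) = 64 ETH; the reserve does not bind.

0xcc0c pays 64 ETH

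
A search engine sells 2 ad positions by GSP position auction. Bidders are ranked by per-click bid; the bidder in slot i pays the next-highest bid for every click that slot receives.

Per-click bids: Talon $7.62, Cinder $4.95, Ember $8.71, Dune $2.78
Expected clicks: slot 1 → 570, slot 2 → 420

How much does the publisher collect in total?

Per-click bids in order: $8.71 (Ember) > $7.62 (Talon) > $4.95 (Cinder) > …
Slot 1: Ember pays $7.62 × 570 = $4343.40
Slot 2: Talon pays $4.95 × 420 = $2079.00
Total = $6422.40

Total revenue: $6422.40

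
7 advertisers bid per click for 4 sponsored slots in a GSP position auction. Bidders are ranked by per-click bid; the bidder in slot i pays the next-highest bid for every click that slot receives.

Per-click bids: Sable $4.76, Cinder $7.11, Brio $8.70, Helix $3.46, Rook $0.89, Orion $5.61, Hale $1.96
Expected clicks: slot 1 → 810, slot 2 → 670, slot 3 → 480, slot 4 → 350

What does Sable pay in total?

Sable pays $1211.00

Ranked by bid: $8.70 (Brio) > $7.11 (Cinder) > $5.61 (Orion) > $4.76 (Sable) > $3.46 (Helix) > …
Sable holds slot 4 → pays next bid $3.46 × 350 clicks = $1211.00.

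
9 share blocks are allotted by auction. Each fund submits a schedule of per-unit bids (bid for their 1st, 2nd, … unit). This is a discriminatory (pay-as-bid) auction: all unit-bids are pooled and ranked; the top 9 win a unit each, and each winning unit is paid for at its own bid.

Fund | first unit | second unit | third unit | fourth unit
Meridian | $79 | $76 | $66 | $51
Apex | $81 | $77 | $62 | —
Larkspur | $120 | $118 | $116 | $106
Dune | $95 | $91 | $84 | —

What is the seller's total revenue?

Merging the schedules and taking the best 9: 120 (Larkspur-1), 118 (Larkspur-2), 116 (Larkspur-3), 106 (Larkspur-4), 95 (Dune-1), 91 (Dune-2), 84 (Dune-3), 81 (Apex-1), 79 (Meridian-1)
Next rejected bid: $77 (not a price — pay-as-bid).
Each winning unit pays its own bid.
Revenue = 120 + 118 + 116 + 106 + 95 + 91 + 84 + 81 + 79 = $890.

Total revenue: $890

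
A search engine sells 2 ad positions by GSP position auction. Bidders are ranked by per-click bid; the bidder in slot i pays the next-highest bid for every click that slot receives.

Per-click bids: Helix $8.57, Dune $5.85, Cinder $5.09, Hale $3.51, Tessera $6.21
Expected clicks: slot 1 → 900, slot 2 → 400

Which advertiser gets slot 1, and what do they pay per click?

Helix; $6.21 per click

Sorting advertisers: $8.57 (Helix) > $6.21 (Tessera) > $5.85 (Dune) > …
Slot 1 goes to the first-ranked bidder, Helix, who pays the next bid down: $6.21/click.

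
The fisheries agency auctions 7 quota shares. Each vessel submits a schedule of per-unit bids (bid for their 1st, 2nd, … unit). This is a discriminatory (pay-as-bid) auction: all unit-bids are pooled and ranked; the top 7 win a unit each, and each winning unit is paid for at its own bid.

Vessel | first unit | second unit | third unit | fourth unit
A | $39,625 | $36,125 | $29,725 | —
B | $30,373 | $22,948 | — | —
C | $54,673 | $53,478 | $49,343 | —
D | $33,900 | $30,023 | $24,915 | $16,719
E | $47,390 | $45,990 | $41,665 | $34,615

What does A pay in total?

All unit-bids, highest first — top 7: 54,673 (C-1), 53,478 (C-2), 49,343 (C-3), 47,390 (E-1), 45,990 (E-2), 41,665 (E-3), 39,625 (A-1)
Next rejected bid: $36,125 (not a price — pay-as-bid).
A's winning unit-bids: 39,625 = $39,625.

A pays $39,625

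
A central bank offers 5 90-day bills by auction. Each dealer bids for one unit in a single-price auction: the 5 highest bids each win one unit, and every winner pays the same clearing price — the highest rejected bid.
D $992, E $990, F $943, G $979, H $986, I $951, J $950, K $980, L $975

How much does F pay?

F pays $0

Sorting: 992 (D), 990 (E), 986 (H), 980 (K), 979 (G), 975 (L), 951 (I), …
Winners (5 units): D, E, H, K, G.
First losing bid is L's $975, which sets the uniform price.
F does not win → pays $0.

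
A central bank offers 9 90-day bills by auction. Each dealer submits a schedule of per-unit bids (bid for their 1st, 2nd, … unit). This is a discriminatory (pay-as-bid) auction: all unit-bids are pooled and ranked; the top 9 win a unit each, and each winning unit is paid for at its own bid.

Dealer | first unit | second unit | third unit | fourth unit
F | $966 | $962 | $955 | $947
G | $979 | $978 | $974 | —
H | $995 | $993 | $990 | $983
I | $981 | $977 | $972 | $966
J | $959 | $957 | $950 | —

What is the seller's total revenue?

All unit-bids, highest first — top 9: 995 (H-1), 993 (H-2), 990 (H-3), 983 (H-4), 981 (I-1), 979 (G-1), 978 (G-2), 977 (I-2), 974 (G-3)
Next rejected bid: $972 (not a price — pay-as-bid).
Each winning unit pays its own bid.
Revenue = 995 + 993 + 990 + 983 + 981 + 979 + 978 + 977 + 974 = $8,850.

Total revenue: $8,850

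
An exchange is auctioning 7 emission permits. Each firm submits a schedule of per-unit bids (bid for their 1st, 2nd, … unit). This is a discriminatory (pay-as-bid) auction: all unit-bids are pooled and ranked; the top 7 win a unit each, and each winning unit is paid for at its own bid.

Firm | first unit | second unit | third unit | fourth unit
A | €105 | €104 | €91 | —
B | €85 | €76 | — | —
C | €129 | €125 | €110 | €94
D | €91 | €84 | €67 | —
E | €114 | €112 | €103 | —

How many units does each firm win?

A 2, C 3, E 2

Pooled unit-bids ranked (top 7): 129 (C-1), 125 (C-2), 114 (E-1), 112 (E-2), 110 (C-3), 105 (A-1), 104 (A-2)
Next rejected bid: €103 (not a price — pay-as-bid).
Allocation: A 2, C 3, E 2.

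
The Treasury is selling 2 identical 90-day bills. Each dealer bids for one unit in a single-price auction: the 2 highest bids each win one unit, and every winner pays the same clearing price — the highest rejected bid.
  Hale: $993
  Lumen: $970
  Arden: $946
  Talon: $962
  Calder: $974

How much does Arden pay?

Arden pays $0

Bids ranked high→low: 993 (Hale), 974 (Calder), 970 (Lumen), 962 (Talon), …
Winners (2 units): Hale, Calder.
Highest unsuccessful bid: $970 → clearing price.
Arden does not win → pays $0.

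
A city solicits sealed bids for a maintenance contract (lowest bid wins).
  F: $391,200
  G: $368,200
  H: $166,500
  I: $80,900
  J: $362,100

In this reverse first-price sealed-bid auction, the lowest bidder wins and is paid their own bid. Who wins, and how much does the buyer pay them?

I is paid $80,900

Bids ranked: 80,900 (I) < 166,500 (H) < 362,100 (J) < 368,200 (G) < 391,200 (F)
I has the lowest bid and is paid exactly that: $80,900.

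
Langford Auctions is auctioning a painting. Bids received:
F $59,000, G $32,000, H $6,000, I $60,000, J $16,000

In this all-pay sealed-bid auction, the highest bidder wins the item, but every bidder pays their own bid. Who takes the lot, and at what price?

I pays $60,000

Rule: the highest bidder wins the item, but every bidder pays their own bid.
Bids in order: 60,000 (I) > 59,000 (F) > 32,000 (G) > 16,000 (J) > 6,000 (H)
I is highest and takes the item; every bidder forfeits their bid.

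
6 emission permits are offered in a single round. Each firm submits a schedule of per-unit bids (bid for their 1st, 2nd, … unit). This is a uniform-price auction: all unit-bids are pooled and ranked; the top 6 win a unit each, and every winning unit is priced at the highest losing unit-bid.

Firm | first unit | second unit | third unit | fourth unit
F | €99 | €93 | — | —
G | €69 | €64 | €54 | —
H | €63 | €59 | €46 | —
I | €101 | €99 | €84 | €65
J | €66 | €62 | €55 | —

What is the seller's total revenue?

Merging the schedules and taking the best 6: 101 (I-1), 99 (F-1), 99 (I-2), 93 (F-2), 84 (I-3), 69 (G-1)
The (k+1)-th unit-bid is €66.
Allocation: F 2, G 1, I 3. Every unit priced at €66.
Revenue = 6 × 66 = €396.

Total revenue: €396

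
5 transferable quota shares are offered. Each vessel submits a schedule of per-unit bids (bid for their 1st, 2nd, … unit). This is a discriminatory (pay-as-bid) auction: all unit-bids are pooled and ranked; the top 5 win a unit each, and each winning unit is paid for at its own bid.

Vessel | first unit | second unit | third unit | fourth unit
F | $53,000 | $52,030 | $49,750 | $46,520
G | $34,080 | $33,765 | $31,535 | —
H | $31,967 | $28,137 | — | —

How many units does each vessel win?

F 4, G 1

Merging the schedules and taking the best 5: 53,000 (F-1), 52,030 (F-2), 49,750 (F-3), 46,520 (F-4), 34,080 (G-1)
Next rejected bid: $33,765 (not a price — pay-as-bid).
Allocation: F 4, G 1.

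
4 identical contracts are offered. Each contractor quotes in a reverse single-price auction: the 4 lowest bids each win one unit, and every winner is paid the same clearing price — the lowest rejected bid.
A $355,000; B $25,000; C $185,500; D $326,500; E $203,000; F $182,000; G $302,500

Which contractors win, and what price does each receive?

Bids ranked low→high: 25,000 (B), 182,000 (F), 185,500 (C), 203,000 (E), 302,500 (G), 326,500 (D), …
The 4 lowest are B, F, C, E.
Lowest unsuccessful bid: $302,500 → clearing price.

B, F, C, E; each is paid $302,500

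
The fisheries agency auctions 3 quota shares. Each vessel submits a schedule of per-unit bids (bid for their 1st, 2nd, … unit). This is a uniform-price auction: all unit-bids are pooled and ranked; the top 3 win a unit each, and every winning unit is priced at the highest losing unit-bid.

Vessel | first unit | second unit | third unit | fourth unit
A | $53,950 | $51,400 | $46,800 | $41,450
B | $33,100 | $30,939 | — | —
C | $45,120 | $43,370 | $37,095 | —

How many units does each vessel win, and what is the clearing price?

Merging the schedules and taking the best 3: 53,950 (A-1), 51,400 (A-2), 46,800 (A-3)
First bid not allocated: $45,120.
Allocation: A 3.

A 3; clearing price $45,120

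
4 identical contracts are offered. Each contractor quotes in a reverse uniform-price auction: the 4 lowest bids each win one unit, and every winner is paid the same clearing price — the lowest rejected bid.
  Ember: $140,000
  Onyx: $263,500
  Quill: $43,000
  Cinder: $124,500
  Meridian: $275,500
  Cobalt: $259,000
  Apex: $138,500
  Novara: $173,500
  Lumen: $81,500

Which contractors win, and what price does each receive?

Ordering the bids: 43,000 (Quill), 81,500 (Lumen), 124,500 (Cinder), 138,500 (Apex), 140,000 (Ember), 173,500 (Novara), …
Winners (4 units): Quill, Lumen, Cinder, Apex.
Lowest unsuccessful bid: $140,000 → clearing price.

Quill, Lumen, Cinder, Apex; each is paid $140,000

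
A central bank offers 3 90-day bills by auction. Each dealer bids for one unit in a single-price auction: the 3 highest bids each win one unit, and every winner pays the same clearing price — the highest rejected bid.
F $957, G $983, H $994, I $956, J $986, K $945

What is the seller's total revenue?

Total revenue: $2,871

Ordering the bids: 994 (H), 986 (J), 983 (G), 957 (F), 956 (I), …
Top 3: H, J, G.
First losing bid is F's $957, which sets the uniform price.
Total revenue = 3 × $957 = $2,871.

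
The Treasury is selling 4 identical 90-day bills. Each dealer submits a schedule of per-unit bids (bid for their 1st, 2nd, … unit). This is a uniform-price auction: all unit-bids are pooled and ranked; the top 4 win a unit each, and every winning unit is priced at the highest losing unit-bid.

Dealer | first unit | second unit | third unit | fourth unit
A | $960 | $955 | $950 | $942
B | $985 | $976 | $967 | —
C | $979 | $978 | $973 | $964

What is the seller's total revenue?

Merging the schedules and taking the best 4: 985 (B-1), 979 (C-1), 978 (C-2), 976 (B-2)
Highest rejected unit-bid = $973.
Allocation: B 2, C 2. Every unit priced at $973.
Revenue = 4 × 973 = $3,892.

Total revenue: $3,892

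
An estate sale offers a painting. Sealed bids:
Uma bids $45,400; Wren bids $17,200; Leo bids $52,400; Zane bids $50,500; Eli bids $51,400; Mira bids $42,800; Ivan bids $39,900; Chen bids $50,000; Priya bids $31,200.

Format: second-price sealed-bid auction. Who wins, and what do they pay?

Leo pays $51,400

Rule: the highest bidder wins and pays the second-highest bid.
Bids in order: 52,400 (Leo) > 51,400 (Eli) > 50,500 (Zane) > 50,000 (Chen) > 45,400 (Uma) > 42,800 (Mira) > …
Second-price: Leo pays Eli's bid of $51,400.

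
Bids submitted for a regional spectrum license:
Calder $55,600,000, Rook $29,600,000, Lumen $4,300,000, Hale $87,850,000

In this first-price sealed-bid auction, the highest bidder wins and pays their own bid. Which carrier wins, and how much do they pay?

Hale pays $87,850,000

Bids in order: 87,850,000 (Hale) > 55,600,000 (Calder) > 29,600,000 (Rook) > 4,300,000 (Lumen)
First-price: Hale pays what they bid, $87,850,000.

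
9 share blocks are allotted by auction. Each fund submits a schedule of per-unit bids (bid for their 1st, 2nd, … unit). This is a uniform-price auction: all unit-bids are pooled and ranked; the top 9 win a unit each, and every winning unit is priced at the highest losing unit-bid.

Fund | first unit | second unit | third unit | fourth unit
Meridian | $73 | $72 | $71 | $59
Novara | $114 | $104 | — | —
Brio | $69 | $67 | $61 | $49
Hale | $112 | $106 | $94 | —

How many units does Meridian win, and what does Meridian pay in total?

Meridian: 3 units, pays $201

Pooled unit-bids ranked (top 9): 114 (Novara-1), 112 (Hale-1), 106 (Hale-2), 104 (Novara-2), 94 (Hale-3), 73 (Meridian-1), 72 (Meridian-2), 71 (Meridian-3), 69 (Brio-1)
First bid not allocated: $67.
Meridian wins 3 unit(s) at $67 each.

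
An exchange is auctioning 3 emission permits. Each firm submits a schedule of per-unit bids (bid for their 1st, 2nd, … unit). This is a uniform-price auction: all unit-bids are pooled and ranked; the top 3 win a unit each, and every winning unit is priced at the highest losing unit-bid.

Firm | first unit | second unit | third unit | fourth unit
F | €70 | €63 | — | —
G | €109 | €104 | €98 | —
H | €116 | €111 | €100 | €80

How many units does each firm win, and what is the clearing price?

G 1, H 2; clearing price €104

All unit-bids, highest first — top 3: 116 (H-1), 111 (H-2), 109 (G-1)
Highest rejected unit-bid = €104.
Allocation: G 1, H 2.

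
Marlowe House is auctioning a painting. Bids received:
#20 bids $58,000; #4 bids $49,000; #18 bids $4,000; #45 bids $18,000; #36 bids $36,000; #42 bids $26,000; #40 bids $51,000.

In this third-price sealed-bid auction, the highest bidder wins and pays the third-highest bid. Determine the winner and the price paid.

Third-price sealed-bid auction: the highest bidder wins and pays the third-highest bid.
Sorting bids: 58,000 (#20) > 51,000 (#40) > 49,000 (#4) > 36,000 (#36) > 26,000 (#42) > 18,000 (#45) > …
#20 is highest; pays the third-highest bid, $49,000.

#20 pays $49,000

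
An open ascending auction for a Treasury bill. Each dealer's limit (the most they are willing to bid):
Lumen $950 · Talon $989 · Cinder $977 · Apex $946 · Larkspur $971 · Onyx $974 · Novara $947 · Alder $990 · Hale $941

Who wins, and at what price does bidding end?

Alder wins at $989

Rule: the price rises until one bidder remains; the winner pays the price at which the last rival dropped out.
Sorting limits: 990 (Alder) > 989 (Talon) > 977 (Cinder) > 974 (Onyx) > 971 (Larkspur) > 950 (Lumen) > …
Talon is the last rival to drop out, at $989; Alder remains and wins at that price.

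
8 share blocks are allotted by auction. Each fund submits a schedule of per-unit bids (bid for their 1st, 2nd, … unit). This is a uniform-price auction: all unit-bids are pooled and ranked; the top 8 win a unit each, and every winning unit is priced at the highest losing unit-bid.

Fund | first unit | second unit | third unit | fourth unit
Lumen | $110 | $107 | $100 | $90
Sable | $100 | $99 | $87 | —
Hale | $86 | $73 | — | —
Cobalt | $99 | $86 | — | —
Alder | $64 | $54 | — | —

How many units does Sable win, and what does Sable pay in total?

All unit-bids, highest first — top 8: 110 (Lumen-1), 107 (Lumen-2), 100 (Lumen-3), 100 (Sable-1), 99 (Sable-2), 99 (Cobalt-1), 90 (Lumen-4), 87 (Sable-3)
Highest rejected unit-bid = $86.
Sable wins 3 unit(s) at $86 each.

Sable: 3 units, pays $258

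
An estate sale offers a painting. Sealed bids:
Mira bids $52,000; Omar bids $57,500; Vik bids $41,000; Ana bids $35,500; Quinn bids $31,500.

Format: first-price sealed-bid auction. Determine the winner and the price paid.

Omar pays $57,500

Sorting bids: 57,500 (Omar) > 52,000 (Mira) > 41,000 (Vik) > 35,500 (Ana) > 31,500 (Quinn)
Omar has the highest bid and pays exactly that: $57,500.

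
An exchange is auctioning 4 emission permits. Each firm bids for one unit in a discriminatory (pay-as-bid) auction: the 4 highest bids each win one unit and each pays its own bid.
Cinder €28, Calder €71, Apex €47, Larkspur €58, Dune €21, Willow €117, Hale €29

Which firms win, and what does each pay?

Willow €117, Calder €71, Larkspur €58, Apex €47

Sorting: 117 (Willow), 71 (Calder), 58 (Larkspur), 47 (Apex), 29 (Hale), 28 (Cinder), …
The 4 highest are Willow, Calder, Larkspur, Apex.
Each winner pays its own bid: Willow €117, Calder €71, Larkspur €58, Apex €47.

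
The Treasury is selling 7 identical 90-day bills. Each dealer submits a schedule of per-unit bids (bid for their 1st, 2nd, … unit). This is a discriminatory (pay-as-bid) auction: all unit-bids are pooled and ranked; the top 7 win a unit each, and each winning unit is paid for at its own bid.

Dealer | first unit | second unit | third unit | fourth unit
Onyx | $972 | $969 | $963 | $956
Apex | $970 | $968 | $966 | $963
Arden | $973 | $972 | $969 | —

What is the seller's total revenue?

Total revenue: $6,793

Pooled unit-bids ranked (top 7): 973 (Arden-1), 972 (Onyx-1), 972 (Arden-2), 970 (Apex-1), 969 (Onyx-2), 969 (Arden-3), 968 (Apex-2)
Next rejected bid: $966 (not a price — pay-as-bid).
Each winning unit pays its own bid.
Revenue = 973 + 972 + 972 + 970 + 969 + 969 + 968 = $6,793.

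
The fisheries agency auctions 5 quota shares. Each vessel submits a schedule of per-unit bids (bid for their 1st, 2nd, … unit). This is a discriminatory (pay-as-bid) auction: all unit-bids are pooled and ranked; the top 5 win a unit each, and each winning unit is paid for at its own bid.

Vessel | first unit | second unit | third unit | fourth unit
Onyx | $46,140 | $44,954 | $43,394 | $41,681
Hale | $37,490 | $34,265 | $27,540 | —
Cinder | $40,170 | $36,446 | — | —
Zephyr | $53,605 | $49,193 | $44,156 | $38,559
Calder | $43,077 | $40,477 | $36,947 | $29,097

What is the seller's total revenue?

Pooled unit-bids ranked (top 5): 53,605 (Zephyr-1), 49,193 (Zephyr-2), 46,140 (Onyx-1), 44,954 (Onyx-2), 44,156 (Zephyr-3)
Next rejected bid: $43,394 (not a price — pay-as-bid).
Each winning unit pays its own bid.
Revenue = 53,605 + 49,193 + 46,140 + 44,954 + 44,156 = $238,048.

Total revenue: $238,048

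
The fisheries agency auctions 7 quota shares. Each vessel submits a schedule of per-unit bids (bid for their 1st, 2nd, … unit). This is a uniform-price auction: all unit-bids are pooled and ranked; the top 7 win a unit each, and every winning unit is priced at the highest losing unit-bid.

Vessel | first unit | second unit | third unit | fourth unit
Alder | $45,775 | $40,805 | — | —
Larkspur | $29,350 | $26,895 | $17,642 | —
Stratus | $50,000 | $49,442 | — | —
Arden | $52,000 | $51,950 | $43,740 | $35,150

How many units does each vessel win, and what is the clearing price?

Alder 2, Arden 3, Stratus 2; clearing price $35,150

Pooled unit-bids ranked (top 7): 52,000 (Arden-1), 51,950 (Arden-2), 50,000 (Stratus-1), 49,442 (Stratus-2), 45,775 (Alder-1), 43,740 (Arden-3), 40,805 (Alder-2)
First bid not allocated: $35,150.
Allocation: Alder 2, Arden 3, Stratus 2.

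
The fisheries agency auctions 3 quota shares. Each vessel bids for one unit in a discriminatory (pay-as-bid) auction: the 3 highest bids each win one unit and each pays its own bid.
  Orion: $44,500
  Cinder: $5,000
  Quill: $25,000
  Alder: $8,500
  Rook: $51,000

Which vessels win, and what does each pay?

Bids ranked high→low: 51,000 (Rook), 44,500 (Orion), 25,000 (Quill), 8,500 (Alder), 5,000 (Cinder)
The 3 highest are Rook, Orion, Quill.
Each winner pays its own bid: Rook $51,000, Orion $44,500, Quill $25,000.

Rook $51,000, Orion $44,500, Quill $25,000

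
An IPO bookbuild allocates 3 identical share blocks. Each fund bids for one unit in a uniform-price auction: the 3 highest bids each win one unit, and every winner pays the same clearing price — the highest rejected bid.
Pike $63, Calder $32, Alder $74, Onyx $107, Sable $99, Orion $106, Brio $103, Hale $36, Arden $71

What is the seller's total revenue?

Bids ranked high→low: 107 (Onyx), 106 (Orion), 103 (Brio), 99 (Sable), 74 (Alder), …
Winners (3 units): Onyx, Orion, Brio.
Highest unsuccessful bid: $99 → clearing price.
Total revenue = 3 × $99 = $297.

Total revenue: $297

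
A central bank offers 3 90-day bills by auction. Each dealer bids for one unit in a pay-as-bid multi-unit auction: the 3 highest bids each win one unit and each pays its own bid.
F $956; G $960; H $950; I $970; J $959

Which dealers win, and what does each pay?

Bids ranked high→low: 970 (I), 960 (G), 959 (J), 956 (F), 950 (H)
Top 3: I, G, J.
Each winner pays its own bid: I $970, G $960, J $959.

I $970, G $960, J $959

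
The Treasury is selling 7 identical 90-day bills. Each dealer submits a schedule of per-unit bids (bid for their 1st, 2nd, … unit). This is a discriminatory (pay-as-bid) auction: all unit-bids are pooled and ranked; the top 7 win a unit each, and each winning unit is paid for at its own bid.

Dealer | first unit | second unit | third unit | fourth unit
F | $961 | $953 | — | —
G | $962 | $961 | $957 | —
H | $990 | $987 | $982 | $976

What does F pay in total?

F pays $961

Merging the schedules and taking the best 7: 990 (H-1), 987 (H-2), 982 (H-3), 976 (H-4), 962 (G-1), 961 (F-1), 961 (G-2)
Next rejected bid: $957 (not a price — pay-as-bid).
F's winning unit-bids: 961 = $961.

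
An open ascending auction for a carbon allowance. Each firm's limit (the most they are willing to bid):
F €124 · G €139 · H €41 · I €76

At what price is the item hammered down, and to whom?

Limits ranked: 139 (G) > 124 (F) > 76 (I) > 41 (H)
Bidding ends when F exits at €124; G takes it.

G wins at €124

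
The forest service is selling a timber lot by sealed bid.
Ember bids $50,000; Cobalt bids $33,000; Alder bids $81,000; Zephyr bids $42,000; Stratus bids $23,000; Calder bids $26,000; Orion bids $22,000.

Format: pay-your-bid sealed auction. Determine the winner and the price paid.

Alder pays $81,000

Pay-your-bid sealed auction: the highest bidder wins and pays their own bid.
Sorting bids: 81,000 (Alder) > 50,000 (Ember) > 42,000 (Zephyr) > 33,000 (Cobalt) > 26,000 (Calder) > 23,000 (Stratus) > …
First-price: Alder pays what they bid, $81,000.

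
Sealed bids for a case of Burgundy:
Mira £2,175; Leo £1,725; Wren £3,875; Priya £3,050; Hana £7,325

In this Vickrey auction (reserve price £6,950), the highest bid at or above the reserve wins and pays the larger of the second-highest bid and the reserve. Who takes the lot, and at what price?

Rule: the highest bid at or above the reserve wins and pays the larger of the second-highest bid and the reserve.
Sorting bids: 7,325 (Hana) > 3,875 (Wren) > 3,050 (Priya) > 2,175 (Mira) > 1,725 (Leo)
Hana has the top bid at or above the reserve (£7,325).
max(second-highest £3,875, reserve £6,950) = £6,950.

Hana pays £6,950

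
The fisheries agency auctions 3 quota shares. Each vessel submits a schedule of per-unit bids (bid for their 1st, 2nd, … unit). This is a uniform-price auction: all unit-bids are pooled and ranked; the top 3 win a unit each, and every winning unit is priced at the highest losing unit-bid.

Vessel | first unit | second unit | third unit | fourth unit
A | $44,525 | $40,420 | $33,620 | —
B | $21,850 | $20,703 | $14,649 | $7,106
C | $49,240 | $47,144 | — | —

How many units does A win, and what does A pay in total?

A: 1 unit, pays $40,420

Merging the schedules and taking the best 3: 49,240 (C-1), 47,144 (C-2), 44,525 (A-1)
First bid not allocated: $40,420.
A wins 1 unit(s) at $40,420 each.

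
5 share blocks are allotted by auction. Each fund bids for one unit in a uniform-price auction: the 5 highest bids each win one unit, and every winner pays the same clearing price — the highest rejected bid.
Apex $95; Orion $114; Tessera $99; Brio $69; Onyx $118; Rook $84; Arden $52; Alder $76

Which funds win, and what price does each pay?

Onyx, Orion, Tessera, Apex, Rook; each pays $76

Bids ranked high→low: 118 (Onyx), 114 (Orion), 99 (Tessera), 95 (Apex), 84 (Rook), 76 (Alder), 69 (Brio), …
Top 5: Onyx, Orion, Tessera, Apex, Rook.
Clearing price = highest rejected bid = $76.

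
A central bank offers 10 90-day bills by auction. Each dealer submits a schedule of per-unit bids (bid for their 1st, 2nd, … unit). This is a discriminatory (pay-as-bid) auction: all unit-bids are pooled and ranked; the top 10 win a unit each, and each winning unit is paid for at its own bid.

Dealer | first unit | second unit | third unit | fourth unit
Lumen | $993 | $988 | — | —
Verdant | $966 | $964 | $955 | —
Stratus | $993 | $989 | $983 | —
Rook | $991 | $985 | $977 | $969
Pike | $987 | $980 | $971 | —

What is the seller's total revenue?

All unit-bids, highest first — top 10: 993 (Lumen-1), 993 (Stratus-1), 991 (Rook-1), 989 (Stratus-2), 988 (Lumen-2), 987 (Pike-1), 985 (Rook-2), 983 (Stratus-3), 980 (Pike-2), 977 (Rook-3)
Next rejected bid: $971 (not a price — pay-as-bid).
Each winning unit pays its own bid.
Revenue = 993 + 993 + 991 + 989 + 988 + 987 + 985 + 983 + 980 + 977 = $9,866.

Total revenue: $9,866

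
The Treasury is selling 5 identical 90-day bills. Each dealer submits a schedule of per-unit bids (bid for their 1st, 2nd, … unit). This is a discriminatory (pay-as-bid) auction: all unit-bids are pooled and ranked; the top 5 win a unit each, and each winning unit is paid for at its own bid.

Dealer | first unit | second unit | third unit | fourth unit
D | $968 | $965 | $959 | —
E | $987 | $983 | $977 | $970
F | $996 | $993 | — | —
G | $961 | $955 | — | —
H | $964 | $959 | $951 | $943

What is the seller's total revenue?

Total revenue: $4,936

Pooled unit-bids ranked (top 5): 996 (F-1), 993 (F-2), 987 (E-1), 983 (E-2), 977 (E-3)
Next rejected bid: $970 (not a price — pay-as-bid).
Each winning unit pays its own bid.
Revenue = 996 + 993 + 987 + 983 + 977 = $4,936.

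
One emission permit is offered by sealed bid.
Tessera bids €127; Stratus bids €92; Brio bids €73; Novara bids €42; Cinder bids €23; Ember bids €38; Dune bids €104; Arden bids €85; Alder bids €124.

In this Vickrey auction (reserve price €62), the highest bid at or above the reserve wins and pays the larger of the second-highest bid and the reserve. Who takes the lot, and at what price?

Sorting bids: 127 (Tessera) > 124 (Alder) > 104 (Dune) > 92 (Stratus) > 85 (Arden) > 73 (Brio) > …
Highest eligible bid: Tessera at €127.
max(second-highest €124, reserve €62) = €124; the reserve does not bind.

Tessera pays €124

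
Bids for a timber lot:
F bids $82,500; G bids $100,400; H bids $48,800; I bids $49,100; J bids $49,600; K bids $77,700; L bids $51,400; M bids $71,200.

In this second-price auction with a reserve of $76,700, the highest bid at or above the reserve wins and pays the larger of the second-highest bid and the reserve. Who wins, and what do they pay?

Bids in order: 100,400 (G) > 82,500 (F) > 77,700 (K) > 71,200 (M) > 51,400 (L) > 49,600 (J) > …
Highest eligible bid: G at $100,400.
Second-highest bid $82,500 exceeds the reserve $76,700 → payment $82,500.

G pays $82,500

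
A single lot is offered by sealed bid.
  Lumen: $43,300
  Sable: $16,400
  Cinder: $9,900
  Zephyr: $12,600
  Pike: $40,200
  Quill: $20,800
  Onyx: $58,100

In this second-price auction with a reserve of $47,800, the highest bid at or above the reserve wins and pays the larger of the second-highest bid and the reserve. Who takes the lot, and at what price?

Onyx pays $47,800

Bids ranked: 58,100 (Onyx) > 43,300 (Lumen) > 40,200 (Pike) > 20,800 (Quill) > 16,400 (Sable) > 12,600 (Zephyr) > …
Onyx has the top bid at or above the reserve ($58,100).
Second-highest bid $43,300 is below the reserve $47,800, so the reserve binds → payment $47,800.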